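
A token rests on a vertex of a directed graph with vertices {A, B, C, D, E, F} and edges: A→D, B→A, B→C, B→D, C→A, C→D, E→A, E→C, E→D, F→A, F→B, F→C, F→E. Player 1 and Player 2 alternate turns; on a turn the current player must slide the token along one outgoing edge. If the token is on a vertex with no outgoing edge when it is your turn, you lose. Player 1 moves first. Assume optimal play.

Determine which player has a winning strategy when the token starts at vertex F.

Player 2 wins.

Positions with no move are L. A position that does have a move is losing for the player to move precisely when every available move leads to a winning position for the opponent. Fill in the labels:
Every edge goes from a vertex to one that appears earlier in the order D, A, C, B, E, F, so processing vertices in that order labels each vertex after all of its successors.
D: no outgoing edge → L
A: →D(L), so W
C: →D(L), so W
B: →D(L), so W
E: →D(L), so W
F: →E(W), B(W), C(W), A(W) — all W, so L
The starting position F is L: whatever Player 1 does, the opponent receives a W position.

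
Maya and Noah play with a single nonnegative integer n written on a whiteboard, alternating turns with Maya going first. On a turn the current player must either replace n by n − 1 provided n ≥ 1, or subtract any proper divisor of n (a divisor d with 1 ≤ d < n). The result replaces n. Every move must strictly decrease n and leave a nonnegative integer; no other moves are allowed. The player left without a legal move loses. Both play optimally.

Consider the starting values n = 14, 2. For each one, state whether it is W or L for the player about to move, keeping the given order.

14: W, 2: L

Label each position W (a win for the player to move) or L (a loss). A position with no legal move is L; any other position is W exactly when some move reaches an L, and L when every move reaches a W.
n=0: no move → L
n=1: →0(L), so W
n=2: →1(W) only, which is W, so L
n=3: →2(L), so W
n=4: →2(L), so W
n=5: →4(W) only, which is W, so L
n=6: →5(L), so W
n=7: →6(W) only, which is W, so L
n=8: →7(L), so W
n=9: →6(W), 8(W) — all W, so L
n=10: →5(L), so W
n=11: →10(W) only, which is W, so L
n=12: →9(L), so W
n=13: →12(W) only, which is W, so L
n=14: →7(L), so W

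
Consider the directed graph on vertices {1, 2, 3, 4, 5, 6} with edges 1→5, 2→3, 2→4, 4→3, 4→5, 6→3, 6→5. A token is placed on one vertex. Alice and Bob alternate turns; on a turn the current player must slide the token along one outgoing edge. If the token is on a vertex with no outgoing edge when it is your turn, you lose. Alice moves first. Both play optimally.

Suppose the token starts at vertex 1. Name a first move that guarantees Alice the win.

Move to 5.

Compute win/loss labels from the base case upward. A position with no move is L. Any other position is W if it can reach an L in one move, else L.
Every edge goes from a vertex to one that appears earlier in the order 5, 3, 4, 6, 1, 2, so processing vertices in that order labels each vertex after all of its successors.
5: no outgoing edge → L
3: no outgoing edge → L
4: W (go to 3, an L position)
6: W (go to 3, an L position)
1: W (go to 5, an L position)
2: W (go to 3, an L position)
From 1, the L positions reachable in one move are: 5.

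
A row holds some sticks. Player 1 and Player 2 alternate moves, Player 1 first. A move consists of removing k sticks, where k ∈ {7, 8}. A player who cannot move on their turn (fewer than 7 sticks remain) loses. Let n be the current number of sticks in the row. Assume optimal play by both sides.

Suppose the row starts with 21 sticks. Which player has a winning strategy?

Player 2 wins.

Compute win/loss labels from the base case upward. A position with no move is L. Any other position is W if it can reach an L in one move, else L.
n=0: no move → L
n=1: no move → L
n=2: no move → L
n=3: no move → L
n=4: no move → L
n=5: no move → L
n=6: no move → L
n=7: can move to 0, which is L ⇒ W
n=8: can move to 1, which is L ⇒ W
n=9: can move to 2, which is L ⇒ W
n=10: can move to 3, which is L ⇒ W
n=11: can move to 4, which is L ⇒ W
n=12: can move to 5, which is L ⇒ W
n=13: can move to 6, which is L ⇒ W
n=14: can move to 6, which is L ⇒ W
n=15: moves to 8(W), 7(W); every one is W ⇒ L
n=16: moves to 9(W), 8(W); every one is W ⇒ L
n=17: moves to 10(W), 9(W); every one is W ⇒ L
n=18: moves to 11(W), 10(W); every one is W ⇒ L
n=19: moves to 12(W), 11(W); every one is W ⇒ L
n=20: moves to 13(W), 12(W); every one is W ⇒ L
n=21: moves to 14(W), 13(W); every one is W ⇒ L
Every move from 21 reaches a W position, so the mover loses.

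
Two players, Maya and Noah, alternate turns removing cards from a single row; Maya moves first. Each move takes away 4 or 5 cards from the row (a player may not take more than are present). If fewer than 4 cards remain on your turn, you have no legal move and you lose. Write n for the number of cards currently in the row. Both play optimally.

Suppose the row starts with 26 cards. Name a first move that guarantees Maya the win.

Positions with no move are L. A position that does have a move is losing for the player to move precisely when every available move leads to a winning position for the opponent. Fill in the labels:
n=0: no move → L
n=1: no move → L
n=2: no move → L
n=3: no move → L
n=4: can move to 0, which is L ⇒ W
n=5: can move to 1, which is L ⇒ W
n=6: can move to 2, which is L ⇒ W
n=7: can move to 3, which is L ⇒ W
n=8: can move to 3, which is L ⇒ W
n=9: moves to 5(W), 4(W); every one is W ⇒ L
n=10: moves to 6(W), 5(W); every one is W ⇒ L
n=11: moves to 7(W), 6(W); every one is W ⇒ L
n=12: moves to 8(W), 7(W); every one is W ⇒ L
n=13: can move to 9, which is L ⇒ W
n=14: can move to 10, which is L ⇒ W
n=15: can move to 11, which is L ⇒ W
n=16: can move to 12, which is L ⇒ W
n=17: can move to 12, which is L ⇒ W
n=18: moves to 14(W), 13(W); every one is W ⇒ L
n=19: moves to 15(W), 14(W); every one is W ⇒ L
n=20: moves to 16(W), 15(W); every one is W ⇒ L
n=21: moves to 17(W), 16(W); every one is W ⇒ L
n=22: can move to 18, which is L ⇒ W
n=23: can move to 19, which is L ⇒ W
n=24: can move to 20, which is L ⇒ W
n=25: can move to 21, which is L ⇒ W
n=26: can move to 21, which is L ⇒ W
From 26, the L positions reachable in one move are: 21.

Remove 5, leaving 21.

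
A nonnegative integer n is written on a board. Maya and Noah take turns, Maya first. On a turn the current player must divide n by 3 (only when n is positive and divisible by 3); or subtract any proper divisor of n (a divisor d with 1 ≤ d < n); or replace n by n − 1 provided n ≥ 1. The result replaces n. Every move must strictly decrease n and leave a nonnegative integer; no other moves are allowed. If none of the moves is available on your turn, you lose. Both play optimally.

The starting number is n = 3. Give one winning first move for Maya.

Label each position W (a win for the player to move) or L (a loss). A position with no legal move is L; any other position is W exactly when some move reaches an L, and L when every move reaches a W.
n=0: no move → L
n=1: reaches L-position 0 → W
n=2: only reaches 1(W), which is W → L
n=3: reaches L-position 2 → W
From 3, the L positions reachable in one move are: 2.

Move to 2.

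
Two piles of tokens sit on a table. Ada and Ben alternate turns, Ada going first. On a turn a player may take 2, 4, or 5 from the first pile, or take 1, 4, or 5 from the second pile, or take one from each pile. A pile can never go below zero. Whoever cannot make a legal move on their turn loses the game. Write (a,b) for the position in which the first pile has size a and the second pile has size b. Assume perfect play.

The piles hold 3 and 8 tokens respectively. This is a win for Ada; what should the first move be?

Work bottom-up. With no move the player to move loses. Otherwise the position is W if at least one move leads to an L position for the opponent, and L if every move leads to a W.
No move ever increases a pile, so every position that can arise here has a ≤ 3 and b ≤ 8; it is enough to label the cells with 0 ≤ a ≤ 3 and 0 ≤ b ≤ 8.
Every move lowers a or b (never raises either), so fill the grid row by row in increasing a, and left to right within a row: each cell's successors are then already labelled.
      b=0  b=1  b=2  b=3  b=4  b=5  b=6  b=7  b=8
a=0:    L    W    L    W    W    W    W    W    L
a=1:    L    W    L    W    W    W    W    W    L
a=2:    W    W    W    W    L    W    L    W    W
a=3:    W    L    W    L    W    W    W    W    W
Cells with no legal move (terminal, hence L): (0,0), (1,0).
The remaining L cells, each justified by listing all of its moves:
(0,2): only reaches (0,1)(W), which is W → L
(0,8): only reaches (0,7)(W), (0,4)(W), (0,3)(W), all W → L
(1,2): only reaches (1,1)(W), (0,1)(W), all W → L
(1,8): only reaches (1,7)(W), (1,4)(W), (1,3)(W), (0,7)(W), all W → L
(2,4): only reaches (0,4)(W), (2,3)(W), (2,0)(W), (1,3)(W), all W → L
(2,6): only reaches (0,6)(W), (2,5)(W), (2,2)(W), (2,1)(W), (1,5)(W), all W → L
(3,1): only reaches (1,1)(W), (3,0)(W), (2,0)(W), all W → L
(3,3): only reaches (1,3)(W), (3,2)(W), (2,2)(W), all W → L
Every other cell has at least one move into one of the L cells above, so it is W.
From (3,8), the L positions reachable in one move are: (1,8), (3,3). Any move reaching one of these is winning.

Move to (1,8).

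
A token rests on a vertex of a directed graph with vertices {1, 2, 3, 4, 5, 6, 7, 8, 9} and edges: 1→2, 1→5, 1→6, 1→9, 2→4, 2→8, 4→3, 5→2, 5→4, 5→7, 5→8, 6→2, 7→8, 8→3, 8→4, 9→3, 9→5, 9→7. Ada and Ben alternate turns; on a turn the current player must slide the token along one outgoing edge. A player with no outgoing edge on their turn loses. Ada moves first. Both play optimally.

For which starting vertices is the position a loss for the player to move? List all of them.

2, 3, 7

Work bottom-up. With no move the player to move loses. Otherwise the position is W if at least one move leads to an L position for the opponent, and L if every move leads to a W.
Every edge goes from a vertex to one that appears earlier in the order 3, 4, 8, 2, 7, 5, 6, 9, 1, so processing vertices in that order labels each vertex after all of its successors.
3: no outgoing edge → L
4: →3(L), so W
8: →3(L), so W
2: →8(W), 4(W) — all W, so L
7: →8(W) only, which is W, so L
5: →7(L), so W
6: →2(L), so W
9: →7(L), so W
1: →2(L), so W
The losing starting vertices are exactly the entries labelled L in this table (3 of them).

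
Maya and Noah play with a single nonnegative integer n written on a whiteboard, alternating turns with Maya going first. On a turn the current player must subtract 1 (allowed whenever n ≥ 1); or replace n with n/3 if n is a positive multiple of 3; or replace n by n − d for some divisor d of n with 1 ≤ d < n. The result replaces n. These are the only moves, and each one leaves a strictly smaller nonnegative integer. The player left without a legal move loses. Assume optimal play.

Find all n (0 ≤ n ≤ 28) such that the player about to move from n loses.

0, 2, 5, 7, 9, 11, 13, 16, 19, 23, 25, 28

Use the standard recursion: the mover loses at a terminal position; elsewhere, the mover wins exactly when some move hands the opponent an L position.
n=0: no move → L
n=1: reaches L-position 0 → W
n=2: only reaches 1(W), which is W → L
n=3: reaches L-position 2 → W
n=4: reaches L-position 2 → W
n=5: only reaches 4(W), which is W → L
n=6: reaches L-position 2 → W
n=7: only reaches 6(W), which is W → L
n=8: reaches L-position 7 → W
n=9: only reaches 3(W), 6(W), 8(W), all W → L
n=10: reaches L-position 5 → W
n=11: only reaches 10(W), which is W → L
n=12: reaches L-position 9 → W
n=13: only reaches 12(W), which is W → L
n=14: reaches L-position 7 → W
n=15: reaches L-position 5 → W
n=16: only reaches 8(W), 12(W), 14(W), 15(W), all W → L
n=17: reaches L-position 16 → W
n=18: reaches L-position 9 → W
n=19: only reaches 18(W), which is W → L
n=20: reaches L-position 16 → W
n=21: reaches L-position 7 → W
n=22: reaches L-position 11 → W
n=23: only reaches 22(W), which is W → L
n=24: reaches L-position 16 → W
n=25: only reaches 20(W), 24(W), all W → L
n=26: reaches L-position 13 → W
n=27: reaches L-position 9 → W
n=28: only reaches 14(W), 21(W), 24(W), 26(W), 27(W), all W → L
The losing starting values of n are exactly the entries labelled L in this table (12 of them).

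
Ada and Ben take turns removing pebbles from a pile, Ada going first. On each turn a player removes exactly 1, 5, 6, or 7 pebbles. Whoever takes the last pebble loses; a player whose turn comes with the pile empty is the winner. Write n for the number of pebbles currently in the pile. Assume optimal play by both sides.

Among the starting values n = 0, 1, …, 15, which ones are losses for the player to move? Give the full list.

1, 3, 5, 13, 15

Compute win/loss labels from the base case upward. A position with no move is W. Any other position is W if it can reach an L in one move, else L.
n=0: no move; the opponent has just taken the last pebble and therefore loses → W
n=1: only reaches 0(W), which is W → L
n=2: reaches L-position 1 → W
n=3: only reaches 2(W), which is W → L
n=4: reaches L-position 3 → W
n=5: only reaches 4(W), 0(W), all W → L
n=6: reaches L-position 5 → W
n=7: reaches L-position 1 → W
n=8: reaches L-position 3 → W
n=9: reaches L-position 3 → W
n=10: reaches L-position 5 → W
n=11: reaches L-position 5 → W
n=12: reaches L-position 5 → W
n=13: only reaches 12(W), 8(W), 7(W), 6(W), all W → L
n=14: reaches L-position 13 → W
n=15: only reaches 14(W), 10(W), 9(W), 8(W), all W → L
Reading off the rows marked L gives the requested list; there are 5 such values of n.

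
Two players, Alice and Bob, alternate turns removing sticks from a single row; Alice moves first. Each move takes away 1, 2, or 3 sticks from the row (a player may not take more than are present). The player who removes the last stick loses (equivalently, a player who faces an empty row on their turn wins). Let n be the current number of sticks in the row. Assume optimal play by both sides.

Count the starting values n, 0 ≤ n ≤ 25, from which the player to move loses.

7

Use the standard recursion: the mover wins at a terminal position; elsewhere, the mover wins exactly when some move hands the opponent an L position.
n=0: no move; the opponent has just taken the last stick and therefore loses → W
n=1: the only move is to 0(W), a W ⇒ L
n=2: can move to 1, which is L ⇒ W
n=3: can move to 1, which is L ⇒ W
n=4: can move to 1, which is L ⇒ W
n=5: moves to 4(W), 3(W), 2(W); every one is W ⇒ L
n=6: can move to 5, which is L ⇒ W
n=7: can move to 5, which is L ⇒ W
n=8: can move to 5, which is L ⇒ W
n=9: moves to 8(W), 7(W), 6(W); every one is W ⇒ L
n=10: can move to 9, which is L ⇒ W
n=11: can move to 9, which is L ⇒ W
n=12: can move to 9, which is L ⇒ W
n=13: moves to 12(W), 11(W), 10(W); every one is W ⇒ L
n=14: can move to 13, which is L ⇒ W
n=15: can move to 13, which is L ⇒ W
n=16: can move to 13, which is L ⇒ W
n=17: moves to 16(W), 15(W), 14(W); every one is W ⇒ L
n=18: can move to 17, which is L ⇒ W
n=19: can move to 17, which is L ⇒ W
n=20: can move to 17, which is L ⇒ W
n=21: moves to 20(W), 19(W), 18(W); every one is W ⇒ L
n=22: can move to 21, which is L ⇒ W
n=23: can move to 21, which is L ⇒ W
n=24: can move to 21, which is L ⇒ W
n=25: moves to 24(W), 23(W), 22(W); every one is W ⇒ L
L entries with 0 ≤ n ≤ 25: n = 1, 5, 9, 13, 17, 21, 25; that makes 7.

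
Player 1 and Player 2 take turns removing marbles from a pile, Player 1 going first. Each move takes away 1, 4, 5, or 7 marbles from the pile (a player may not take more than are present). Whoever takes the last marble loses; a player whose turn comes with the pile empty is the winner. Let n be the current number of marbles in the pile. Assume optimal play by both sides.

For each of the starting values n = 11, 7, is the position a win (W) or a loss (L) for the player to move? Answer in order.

11: L, 7: W

Build the W/L table. Terminal = W. A non-terminal position is W if it has a move to some L; otherwise it is L.
n=0: no move; the opponent has just taken the last marble and therefore loses → W
n=1: only reaches 0(W), which is W → L
n=2: reaches L-position 1 → W
n=3: only reaches 2(W), which is W → L
n=4: reaches L-position 3 → W
n=5: reaches L-position 1 → W
n=6: reaches L-position 1 → W
n=7: reaches L-position 3 → W
n=8: reaches L-position 3 → W
n=9: only reaches 8(W), 5(W), 4(W), 2(W), all W → L
n=10: reaches L-position 9 → W
n=11: only reaches 10(W), 7(W), 6(W), 4(W), all W → L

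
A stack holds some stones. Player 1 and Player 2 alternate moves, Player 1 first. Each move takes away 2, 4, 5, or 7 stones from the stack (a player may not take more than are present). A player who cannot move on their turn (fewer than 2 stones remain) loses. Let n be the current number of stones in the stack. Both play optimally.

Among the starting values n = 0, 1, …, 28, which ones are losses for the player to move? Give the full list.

0, 1, 9, 10, 18, 19, 27, 28

Label each position W (a win for the player to move) or L (a loss). A position with no legal move is L; any other position is W exactly when some move reaches an L, and L when every move reaches a W.
n=0: no move → L
n=1: no move → L
n=2: can move to 0, which is L ⇒ W
n=3: can move to 1, which is L ⇒ W
n=4: can move to 0, which is L ⇒ W
n=5: can move to 1, which is L ⇒ W
n=6: can move to 1, which is L ⇒ W
n=7: can move to 0, which is L ⇒ W
n=8: can move to 1, which is L ⇒ W
n=9: moves to 7(W), 5(W), 4(W), 2(W); every one is W ⇒ L
n=10: moves to 8(W), 6(W), 5(W), 3(W); every one is W ⇒ L
n=11: can move to 9, which is L ⇒ W
n=12: can move to 10, which is L ⇒ W
n=13: can move to 9, which is L ⇒ W
n=14: can move to 10, which is L ⇒ W
n=15: can move to 10, which is L ⇒ W
n=16: can move to 9, which is L ⇒ W
n=17: can move to 10, which is L ⇒ W
n=18: moves to 16(W), 14(W), 13(W), 11(W); every one is W ⇒ L
n=19: moves to 17(W), 15(W), 14(W), 12(W); every one is W ⇒ L
n=20: can move to 18, which is L ⇒ W
n=21: can move to 19, which is L ⇒ W
n=22: can move to 18, which is L ⇒ W
n=23: can move to 19, which is L ⇒ W
n=24: can move to 19, which is L ⇒ W
n=25: can move to 18, which is L ⇒ W
n=26: can move to 19, which is L ⇒ W
n=27: moves to 25(W), 23(W), 22(W), 20(W); every one is W ⇒ L
n=28: moves to 26(W), 24(W), 23(W), 21(W); every one is W ⇒ L
The losing starting values of n are exactly the entries labelled L in this table (8 of them).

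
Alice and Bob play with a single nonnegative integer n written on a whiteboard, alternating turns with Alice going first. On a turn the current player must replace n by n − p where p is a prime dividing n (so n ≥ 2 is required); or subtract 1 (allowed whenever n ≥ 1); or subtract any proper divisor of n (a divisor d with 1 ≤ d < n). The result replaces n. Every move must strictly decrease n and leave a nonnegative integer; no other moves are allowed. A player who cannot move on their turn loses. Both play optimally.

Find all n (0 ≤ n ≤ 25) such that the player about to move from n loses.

Label each position W (a win for the player to move) or L (a loss). A position with no legal move is L; any other position is W exactly when some move reaches an L, and L when every move reaches a W.
n=0: no move → L
n=1: W (go to 0, an L position)
n=2: W (go to 0, an L position)
n=3: W (go to 0, an L position)
n=4: L (options 2(W), 3(W) are all W)
n=5: W (go to 0, an L position)
n=6: W (go to 4, an L position)
n=7: W (go to 0, an L position)
n=8: W (go to 4, an L position)
n=9: L (options 6(W), 8(W) are all W)
n=10: W (go to 9, an L position)
n=11: W (go to 0, an L position)
n=12: W (go to 9, an L position)
n=13: W (go to 0, an L position)
n=14: L (options 7(W), 12(W), 13(W) are all W)
n=15: W (go to 14, an L position)
n=16: W (go to 14, an L position)
n=17: W (go to 0, an L position)
n=18: W (go to 9, an L position)
n=19: W (go to 0, an L position)
n=20: L (options 10(W), 15(W), 16(W), 18(W), 19(W) are all W)
n=21: W (go to 14, an L position)
n=22: W (go to 20, an L position)
n=23: W (go to 0, an L position)
n=24: W (go to 20, an L position)
n=25: W (go to 20, an L position)
The losing starting values of n are exactly the entries labelled L in this table (5 of them).

0, 4, 9, 14, 20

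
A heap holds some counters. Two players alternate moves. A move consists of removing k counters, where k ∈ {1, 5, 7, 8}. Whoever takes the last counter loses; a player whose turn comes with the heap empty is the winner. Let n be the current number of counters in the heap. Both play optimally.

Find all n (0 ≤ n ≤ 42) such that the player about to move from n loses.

Classify positions by backward induction: terminal positions (no move available) are W. From any other position, the mover wins iff some move reaches an L.
n=0: no move; the opponent has just taken the last counter and therefore loses → W
n=1: L (sole option 0(W) is W)
n=2: W (go to 1, an L position)
n=3: L (sole option 2(W) is W)
n=4: W (go to 3, an L position)
n=5: L (options 4(W), 0(W) are all W)
n=6: W (go to 5, an L position)
n=7: L (options 6(W), 2(W), 0(W) are all W)
n=8: W (go to 7, an L position)
n=9: W (go to 1, an L position)
n=10: W (go to 5, an L position)
n=11: W (go to 3, an L position)
n=12: W (go to 7, an L position)
n=13: W (go to 5, an L position)
n=14: W (go to 7, an L position)
n=15: W (go to 7, an L position)
n=16: L (options 15(W), 11(W), 9(W), 8(W) are all W)
n=17: W (go to 16, an L position)
n=18: L (options 17(W), 13(W), 11(W), 10(W) are all W)
n=19: W (go to 18, an L position)
n=20: L (options 19(W), 15(W), 13(W), 12(W) are all W)
n=21: W (go to 20, an L position)
n=22: L (options 21(W), 17(W), 15(W), 14(W) are all W)
n=23: W (go to 22, an L position)
n=24: W (go to 16, an L position)
n=25: W (go to 20, an L position)
n=26: W (go to 18, an L position)
n=27: W (go to 22, an L position)
n=28: W (go to 20, an L position)
n=29: W (go to 22, an L position)
n=30: W (go to 22, an L position)
n=31: L (options 30(W), 26(W), 24(W), 23(W) are all W)
n=32: W (go to 31, an L position)
n=33: L (options 32(W), 28(W), 26(W), 25(W) are all W)
n=34: W (go to 33, an L position)
n=35: L (options 34(W), 30(W), 28(W), 27(W) are all W)
n=36: W (go to 35, an L position)
n=37: L (options 36(W), 32(W), 30(W), 29(W) are all W)
n=38: W (go to 37, an L position)
n=39: W (go to 31, an L position)
n=40: W (go to 35, an L position)
n=41: W (go to 33, an L position)
n=42: W (go to 37, an L position)
The losing starting values of n are exactly the entries labelled L in this table (12 of them).

1, 3, 5, 7, 16, 18, 20, 22, 31, 33, 35, 37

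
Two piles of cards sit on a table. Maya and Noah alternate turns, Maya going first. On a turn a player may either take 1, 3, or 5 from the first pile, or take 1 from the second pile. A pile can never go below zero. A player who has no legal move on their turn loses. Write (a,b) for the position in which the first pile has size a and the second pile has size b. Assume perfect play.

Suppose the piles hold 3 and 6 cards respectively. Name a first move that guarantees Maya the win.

Positions with no move are L. A position that does have a move is losing for the player to move precisely when every available move leads to a winning position for the opponent. Fill in the labels:
No move ever increases a pile, so every position that can arise here has a ≤ 3 and b ≤ 6; it is enough to label the cells with 0 ≤ a ≤ 3 and 0 ≤ b ≤ 6.
Every move lowers a or b (never raises either), so fill the grid row by row in increasing a, and left to right within a row: each cell's successors are then already labelled.
      b=0  b=1  b=2  b=3  b=4  b=5  b=6
a=0:    L    W    L    W    L    W    L
a=1:    W    L    W    L    W    L    W
a=2:    L    W    L    W    L    W    L
a=3:    W    L    W    L    W    L    W
Cells with no legal move (terminal, hence L): (0,0).
The remaining L cells, each justified by listing all of its moves:
(0,2): the only move is to (0,1)(W), a W ⇒ L
(0,4): the only move is to (0,3)(W), a W ⇒ L
(0,6): the only move is to (0,5)(W), a W ⇒ L
(1,1): moves to (0,1)(W), (1,0)(W); every one is W ⇒ L
(1,3): moves to (0,3)(W), (1,2)(W); every one is W ⇒ L
(1,5): moves to (0,5)(W), (1,4)(W); every one is W ⇒ L
(2,0): the only move is to (1,0)(W), a W ⇒ L
(2,2): moves to (1,2)(W), (2,1)(W); every one is W ⇒ L
(2,4): moves to (1,4)(W), (2,3)(W); every one is W ⇒ L
(2,6): moves to (1,6)(W), (2,5)(W); every one is W ⇒ L
(3,1): moves to (2,1)(W), (0,1)(W), (3,0)(W); every one is W ⇒ L
(3,3): moves to (2,3)(W), (0,3)(W), (3,2)(W); every one is W ⇒ L
(3,5): moves to (2,5)(W), (0,5)(W), (3,4)(W); every one is W ⇒ L
Every other cell has at least one move into one of the L cells above, so it is W.
From (3,6), the L positions reachable in one move are: (2,6), (0,6), (3,5). Any move reaching one of these is winning.

Move to (2,6).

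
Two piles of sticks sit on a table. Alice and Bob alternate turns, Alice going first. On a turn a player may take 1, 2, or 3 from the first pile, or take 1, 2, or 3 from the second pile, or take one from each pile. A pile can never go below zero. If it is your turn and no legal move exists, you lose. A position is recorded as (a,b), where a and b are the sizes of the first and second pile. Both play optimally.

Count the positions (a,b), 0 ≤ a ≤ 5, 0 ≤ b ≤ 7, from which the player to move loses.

Build the W/L table. Terminal = L. A non-terminal position is W if it has a move to some L; otherwise it is L.
Every move lowers a or b (never raises either), so fill the grid row by row in increasing a, and left to right within a row: each cell's successors are then already labelled.
      b=0  b=1  b=2  b=3  b=4  b=5  b=6  b=7
a=0:    L    W    W    W    L    W    W    W
a=1:    W    W    L    W    W    W    L    W
a=2:    W    L    W    W    W    L    W    W
a=3:    W    W    W    L    W    W    W    L
a=4:    L    W    W    W    W    W    W    W
a=5:    W    W    L    W    W    W    L    W
Cells with no legal move (terminal, hence L): (0,0).
The remaining L cells, each justified by listing all of its moves:
(0,4): →(0,3)(W), (0,2)(W), (0,1)(W) — all W, so L
(1,2): →(0,2)(W), (1,1)(W), (1,0)(W), (0,1)(W) — all W, so L
(1,6): →(0,6)(W), (1,5)(W), (1,4)(W), (1,3)(W), (0,5)(W) — all W, so L
(2,1): →(1,1)(W), (0,1)(W), (2,0)(W), (1,0)(W) — all W, so L
(2,5): →(1,5)(W), (0,5)(W), (2,4)(W), (2,3)(W), (2,2)(W), (1,4)(W) — all W, so L
(3,3): →(2,3)(W), (1,3)(W), (0,3)(W), (3,2)(W), (3,1)(W), (3,0)(W), (2,2)(W) — all W, so L
(3,7): →(2,7)(W), (1,7)(W), (0,7)(W), (3,6)(W), (3,5)(W), (3,4)(W), (2,6)(W) — all W, so L
(4,0): →(3,0)(W), (2,0)(W), (1,0)(W) — all W, so L
(5,2): →(4,2)(W), (3,2)(W), (2,2)(W), (5,1)(W), (5,0)(W), (4,1)(W) — all W, so L
(5,6): →(4,6)(W), (3,6)(W), (2,6)(W), (5,5)(W), (5,4)(W), (5,3)(W), (4,5)(W) — all W, so L
Every other cell has at least one move into one of the L cells above, so it is W.
L cells per row: a=0: 2, a=1: 2, a=2: 2, a=3: 2, a=4: 1, a=5: 2; total 11.

11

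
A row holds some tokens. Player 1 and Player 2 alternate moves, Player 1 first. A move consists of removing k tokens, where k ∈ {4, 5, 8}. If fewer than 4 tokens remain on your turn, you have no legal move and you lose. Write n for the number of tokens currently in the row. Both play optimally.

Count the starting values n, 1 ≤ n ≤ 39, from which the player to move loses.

15

Compute win/loss labels from the base case upward. A position with no move is L. Any other position is W if it can reach an L in one move, else L.
n=0: no move → L
n=1: no move → L
n=2: no move → L
n=3: no move → L
n=4: reaches L-position 0 → W
n=5: reaches L-position 1 → W
n=6: reaches L-position 2 → W
n=7: reaches L-position 3 → W
n=8: reaches L-position 3 → W
n=9: reaches L-position 1 → W
n=10: reaches L-position 2 → W
n=11: reaches L-position 3 → W
n=12: only reaches 8(W), 7(W), 4(W), all W → L
n=13: only reaches 9(W), 8(W), 5(W), all W → L
n=14: only reaches 10(W), 9(W), 6(W), all W → L
n=15: only reaches 11(W), 10(W), 7(W), all W → L
n=16: reaches L-position 12 → W
n=17: reaches L-position 13 → W
n=18: reaches L-position 14 → W
n=19: reaches L-position 15 → W
n=20: reaches L-position 15 → W
n=21: reaches L-position 13 → W
n=22: reaches L-position 14 → W
n=23: reaches L-position 15 → W
n=24: only reaches 20(W), 19(W), 16(W), all W → L
n=25: only reaches 21(W), 20(W), 17(W), all W → L
n=26: only reaches 22(W), 21(W), 18(W), all W → L
n=27: only reaches 23(W), 22(W), 19(W), all W → L
n=28: reaches L-position 24 → W
n=29: reaches L-position 25 → W
n=30: reaches L-position 26 → W
n=31: reaches L-position 27 → W
n=32: reaches L-position 27 → W
n=33: reaches L-position 25 → W
n=34: reaches L-position 26 → W
n=35: reaches L-position 27 → W
n=36: only reaches 32(W), 31(W), 28(W), all W → L
n=37: only reaches 33(W), 32(W), 29(W), all W → L
n=38: only reaches 34(W), 33(W), 30(W), all W → L
n=39: only reaches 35(W), 34(W), 31(W), all W → L
L entries with 1 ≤ n ≤ 39 (n=0 is outside the asked range and is not counted): n = 1, 2, 3, 12, 13, 14, 15, 24, 25, 26, 27, 36, 37, 38, 39; that makes 15.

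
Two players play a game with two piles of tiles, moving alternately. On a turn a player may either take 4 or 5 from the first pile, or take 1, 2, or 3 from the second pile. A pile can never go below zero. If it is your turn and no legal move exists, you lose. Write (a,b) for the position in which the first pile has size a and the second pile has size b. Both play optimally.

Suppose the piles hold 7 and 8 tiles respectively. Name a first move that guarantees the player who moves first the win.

Classify positions by backward induction: terminal positions (no move available) are L. From any other position, the mover wins iff some move reaches an L.
No move ever increases a pile, so every position that can arise here has a ≤ 7 and b ≤ 8; it is enough to label the cells with 0 ≤ a ≤ 7 and 0 ≤ b ≤ 8.
Every move lowers a or b (never raises either), so fill the grid row by row in increasing a, and left to right within a row: each cell's successors are then already labelled.
      b=0  b=1  b=2  b=3  b=4  b=5  b=6  b=7  b=8
a=0:    L    W    W    W    L    W    W    W    L
a=1:    L    W    W    W    L    W    W    W    L
a=2:    L    W    W    W    L    W    W    W    L
a=3:    L    W    W    W    L    W    W    W    L
a=4:    W    L    W    W    W    L    W    W    W
a=5:    W    L    W    W    W    L    W    W    W
a=6:    W    L    W    W    W    L    W    W    W
a=7:    W    L    W    W    W    L    W    W    W
Cells with no legal move (terminal, hence L): (0,0), (1,0), (2,0), (3,0).
The remaining L cells, each justified by listing all of its moves:
(0,4): L (options (0,3)(W), (0,2)(W), (0,1)(W) are all W)
(0,8): L (options (0,7)(W), (0,6)(W), (0,5)(W) are all W)
(1,4): L (options (1,3)(W), (1,2)(W), (1,1)(W) are all W)
(1,8): L (options (1,7)(W), (1,6)(W), (1,5)(W) are all W)
(2,4): L (options (2,3)(W), (2,2)(W), (2,1)(W) are all W)
(2,8): L (options (2,7)(W), (2,6)(W), (2,5)(W) are all W)
(3,4): L (options (3,3)(W), (3,2)(W), (3,1)(W) are all W)
(3,8): L (options (3,7)(W), (3,6)(W), (3,5)(W) are all W)
(4,1): L (options (0,1)(W), (4,0)(W) are all W)
(4,5): L (options (0,5)(W), (4,4)(W), (4,3)(W), (4,2)(W) are all W)
(5,1): L (options (1,1)(W), (0,1)(W), (5,0)(W) are all W)
(5,5): L (options (1,5)(W), (0,5)(W), (5,4)(W), (5,3)(W), (5,2)(W) are all W)
(6,1): L (options (2,1)(W), (1,1)(W), (6,0)(W) are all W)
(6,5): L (options (2,5)(W), (1,5)(W), (6,4)(W), (6,3)(W), (6,2)(W) are all W)
(7,1): L (options (3,1)(W), (2,1)(W), (7,0)(W) are all W)
(7,5): L (options (3,5)(W), (2,5)(W), (7,4)(W), (7,3)(W), (7,2)(W) are all W)
Every other cell has at least one move into one of the L cells above, so it is W.
From (7,8), the L positions reachable in one move are: (3,8), (2,8), (7,5). Any move reaching one of these is winning.

Move to (3,8).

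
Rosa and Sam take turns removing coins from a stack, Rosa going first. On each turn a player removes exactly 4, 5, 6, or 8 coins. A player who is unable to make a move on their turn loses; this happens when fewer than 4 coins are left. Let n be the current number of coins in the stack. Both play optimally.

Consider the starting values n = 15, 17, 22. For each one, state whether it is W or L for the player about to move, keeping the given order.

15: L, 17: W, 22: W

Work bottom-up. With no move the player to move loses. Otherwise the position is W if at least one move leads to an L position for the opponent, and L if every move leads to a W.
n=0: no move → L
n=1: no move → L
n=2: no move → L
n=3: no move → L
n=4: W (go to 0, an L position)
n=5: W (go to 1, an L position)
n=6: W (go to 2, an L position)
n=7: W (go to 3, an L position)
n=8: W (go to 3, an L position)
n=9: W (go to 3, an L position)
n=10: W (go to 2, an L position)
n=11: W (go to 3, an L position)
n=12: L (options 8(W), 7(W), 6(W), 4(W) are all W)
n=13: L (options 9(W), 8(W), 7(W), 5(W) are all W)
n=14: L (options 10(W), 9(W), 8(W), 6(W) are all W)
n=15: L (options 11(W), 10(W), 9(W), 7(W) are all W)
n=16: W (go to 12, an L position)
n=17: W (go to 13, an L position)
n=18: W (go to 14, an L position)
n=19: W (go to 15, an L position)
n=20: W (go to 15, an L position)
n=21: W (go to 15, an L position)
n=22: W (go to 14, an L position)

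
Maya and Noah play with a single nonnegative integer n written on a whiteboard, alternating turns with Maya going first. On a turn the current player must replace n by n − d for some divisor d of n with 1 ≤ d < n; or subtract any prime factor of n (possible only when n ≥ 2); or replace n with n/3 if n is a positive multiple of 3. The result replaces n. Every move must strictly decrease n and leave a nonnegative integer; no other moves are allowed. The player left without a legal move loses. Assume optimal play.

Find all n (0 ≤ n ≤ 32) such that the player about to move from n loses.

0, 1, 4, 9, 14, 20, 26, 32

Work bottom-up. With no move the player to move loses. Otherwise the position is W if at least one move leads to an L position for the opponent, and L if every move leads to a W.
n=0: no move → L
n=1: no move → L
n=2: →0(L), so W
n=3: →0(L), so W
n=4: →2(W), 3(W) — all W, so L
n=5: →0(L), so W
n=6: →4(L), so W
n=7: →0(L), so W
n=8: →4(L), so W
n=9: →3(W), 6(W), 8(W) — all W, so L
n=10: →9(L), so W
n=11: →0(L), so W
n=12: →4(L), so W
n=13: →0(L), so W
n=14: →7(W), 12(W), 13(W) — all W, so L
n=15: →14(L), so W
n=16: →14(L), so W
n=17: →0(L), so W
n=18: →9(L), so W
n=19: →0(L), so W
n=20: →10(W), 15(W), 16(W), 18(W), 19(W) — all W, so L
n=21: →14(L), so W
n=22: →20(L), so W
n=23: →0(L), so W
n=24: →20(L), so W
n=25: →20(L), so W
n=26: →13(W), 24(W), 25(W) — all W, so L
n=27: →9(L), so W
n=28: →14(L), so W
n=29: →0(L), so W
n=30: →20(L), so W
n=31: →0(L), so W
n=32: →16(W), 24(W), 28(W), 30(W), 31(W) — all W, so L
The losing starting values of n are exactly the entries labelled L in this table (8 of them).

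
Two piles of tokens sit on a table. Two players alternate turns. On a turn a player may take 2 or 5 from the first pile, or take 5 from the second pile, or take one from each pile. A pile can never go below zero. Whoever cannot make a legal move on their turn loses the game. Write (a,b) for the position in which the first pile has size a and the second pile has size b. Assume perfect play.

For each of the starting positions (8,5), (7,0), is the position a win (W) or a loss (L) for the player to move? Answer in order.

Use the standard recursion: the mover loses at a terminal position; elsewhere, the mover wins exactly when some move hands the opponent an L position.
No move ever increases a pile, so every position that can arise here has a ≤ 8 and b ≤ 5; it is enough to label the cells with 0 ≤ a ≤ 8 and 0 ≤ b ≤ 5.
Every move lowers a or b (never raises either), so fill the grid row by row in increasing a, and left to right within a row: each cell's successors are then already labelled.
      b=0  b=1  b=2  b=3  b=4  b=5
a=0:    L    L    L    L    L    W
a=1:    L    W    W    W    W    W
a=2:    W    W    W    W    W    L
a=3:    W    L    L    L    L    L
a=4:    L    L    W    W    W    W
a=5:    W    W    W    W    W    W
a=6:    W    W    L    L    L    L
a=7:    L    L    L    W    W    W
a=8:    L    W    W    W    W    W
Cells with no legal move (terminal, hence L): (0,0), (0,1), (0,2), (0,3), (0,4), (1,0).
The remaining L cells, each justified by listing all of its moves:
(2,5): only reaches (0,5)(W), (2,0)(W), (1,4)(W), all W → L
(3,1): only reaches (1,1)(W), (2,0)(W), all W → L
(3,2): only reaches (1,2)(W), (2,1)(W), all W → L
(3,3): only reaches (1,3)(W), (2,2)(W), all W → L
(3,4): only reaches (1,4)(W), (2,3)(W), all W → L
(3,5): only reaches (1,5)(W), (3,0)(W), (2,4)(W), all W → L
(4,0): only reaches (2,0)(W), which is W → L
(4,1): only reaches (2,1)(W), (3,0)(W), all W → L
(6,2): only reaches (4,2)(W), (1,2)(W), (5,1)(W), all W → L
(6,3): only reaches (4,3)(W), (1,3)(W), (5,2)(W), all W → L
(6,4): only reaches (4,4)(W), (1,4)(W), (5,3)(W), all W → L
(6,5): only reaches (4,5)(W), (1,5)(W), (6,0)(W), (5,4)(W), all W → L
(7,0): only reaches (5,0)(W), (2,0)(W), all W → L
(7,1): only reaches (5,1)(W), (2,1)(W), (6,0)(W), all W → L
(7,2): only reaches (5,2)(W), (2,2)(W), (6,1)(W), all W → L
(8,0): only reaches (6,0)(W), (3,0)(W), all W → L
Every other cell has at least one move into one of the L cells above, so it is W.
(8,5): the move to (6,5) reaches an L cell, so W
(7,0): one of the L cells justified above, so L

(8,5): W, (7,0): L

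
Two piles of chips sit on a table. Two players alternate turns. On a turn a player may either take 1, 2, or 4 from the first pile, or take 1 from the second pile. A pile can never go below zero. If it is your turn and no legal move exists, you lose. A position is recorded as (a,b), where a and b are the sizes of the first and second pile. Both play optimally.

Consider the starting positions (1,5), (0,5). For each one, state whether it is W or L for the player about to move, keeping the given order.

(1,5): L, (0,5): W

Build the W/L table. Terminal = L. A non-terminal position is W if it has a move to some L; otherwise it is L.
No move ever increases a pile, so every position that can arise here has a ≤ 1 and b ≤ 5; it is enough to label the cells with 0 ≤ a ≤ 1 and 0 ≤ b ≤ 5.
Every move lowers a or b (never raises either), so fill the grid row by row in increasing a, and left to right within a row: each cell's successors are then already labelled.
      b=0  b=1  b=2  b=3  b=4  b=5
a=0:    L    W    L    W    L    W
a=1:    W    L    W    L    W    L
Cells with no legal move (terminal, hence L): (0,0).
The remaining L cells, each justified by listing all of its moves:
(0,2): L (sole option (0,1)(W) is W)
(0,4): L (sole option (0,3)(W) is W)
(1,1): L (options (0,1)(W), (1,0)(W) are all W)
(1,3): L (options (0,3)(W), (1,2)(W) are all W)
(1,5): L (options (0,5)(W), (1,4)(W) are all W)
Every other cell has at least one move into one of the L cells above, so it is W.
(1,5): one of the L cells justified above, so L
(0,5): the move to (0,4) reaches an L cell, so W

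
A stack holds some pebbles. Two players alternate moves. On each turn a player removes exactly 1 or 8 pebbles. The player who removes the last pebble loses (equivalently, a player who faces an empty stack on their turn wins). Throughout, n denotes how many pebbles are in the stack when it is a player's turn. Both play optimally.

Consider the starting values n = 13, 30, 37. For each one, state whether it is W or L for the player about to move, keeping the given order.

13: W, 30: L, 37: L

Build the W/L table. Terminal = W. A non-terminal position is W if it has a move to some L; otherwise it is L.
n=0: no move; the opponent has just taken the last pebble and therefore loses → W
n=1: L (sole option 0(W) is W)
n=2: W (go to 1, an L position)
n=3: L (sole option 2(W) is W)
n=4: W (go to 3, an L position)
n=5: L (sole option 4(W) is W)
n=6: W (go to 5, an L position)
n=7: L (sole option 6(W) is W)
n=8: W (go to 7, an L position)
n=9: W (go to 1, an L position)
n=10: L (options 9(W), 2(W) are all W)
n=11: W (go to 10, an L position)
n=12: L (options 11(W), 4(W) are all W)
n=13: W (go to 12, an L position)
n=14: L (options 13(W), 6(W) are all W)
n=15: W (go to 14, an L position)
n=16: L (options 15(W), 8(W) are all W)
n=17: W (go to 16, an L position)
n=18: W (go to 10, an L position)
n=19: L (options 18(W), 11(W) are all W)
n=20: W (go to 19, an L position)
n=21: L (options 20(W), 13(W) are all W)
n=22: W (go to 21, an L position)
n=23: L (options 22(W), 15(W) are all W)
n=24: W (go to 23, an L position)
n=25: L (options 24(W), 17(W) are all W)
n=26: W (go to 25, an L position)
n=27: W (go to 19, an L position)
n=28: L (options 27(W), 20(W) are all W)
n=29: W (go to 28, an L position)
n=30: L (options 29(W), 22(W) are all W)
n=31: W (go to 30, an L position)
n=32: L (options 31(W), 24(W) are all W)
n=33: W (go to 32, an L position)
n=34: L (options 33(W), 26(W) are all W)
n=35: W (go to 34, an L position)
n=36: W (go to 28, an L position)
n=37: L (options 36(W), 29(W) are all W)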